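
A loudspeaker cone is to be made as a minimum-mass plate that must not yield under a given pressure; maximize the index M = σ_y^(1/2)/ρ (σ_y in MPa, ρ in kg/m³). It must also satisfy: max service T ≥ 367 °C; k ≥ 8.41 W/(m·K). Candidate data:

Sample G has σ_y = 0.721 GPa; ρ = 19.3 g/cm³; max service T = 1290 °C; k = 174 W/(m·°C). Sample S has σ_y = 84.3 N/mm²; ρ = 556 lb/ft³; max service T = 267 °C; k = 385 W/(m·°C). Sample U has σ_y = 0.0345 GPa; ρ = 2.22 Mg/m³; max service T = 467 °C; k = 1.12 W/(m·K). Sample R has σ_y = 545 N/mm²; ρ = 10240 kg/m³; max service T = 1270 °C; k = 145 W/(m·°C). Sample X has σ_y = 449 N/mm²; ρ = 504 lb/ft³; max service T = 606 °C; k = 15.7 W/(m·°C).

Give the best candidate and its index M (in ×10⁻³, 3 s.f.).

sample X, M = 2.62×10⁻³

Screen on constraints: max service T ≥ 367 °C; k ≥ 8.41 W/(m·K). Survivors: sample G, sample R, sample X.
After converting to SI:
  sample G: σ_y = 721.0 MPa, ρ = 19300 kg/m³
  sample R: σ_y = 545.0 MPa, ρ = 10240 kg/m³
  sample X: σ_y = 449.0 MPa, ρ = 8073 kg/m³
  sample X: M = 2.62×10⁻³
  sample R: M = 2.28×10⁻³
  sample G: M = 1.39×10⁻³
Sample X ranks first.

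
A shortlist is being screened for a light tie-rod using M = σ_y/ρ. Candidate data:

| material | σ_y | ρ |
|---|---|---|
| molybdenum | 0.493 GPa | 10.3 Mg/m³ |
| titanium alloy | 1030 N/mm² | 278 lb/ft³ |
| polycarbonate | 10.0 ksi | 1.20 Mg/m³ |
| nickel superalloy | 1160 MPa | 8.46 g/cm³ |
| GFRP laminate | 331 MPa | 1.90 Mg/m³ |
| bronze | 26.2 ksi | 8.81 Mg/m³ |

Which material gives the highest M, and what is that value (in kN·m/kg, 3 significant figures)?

titanium alloy, M = 231 kN·m/kg

In SI units:
  molybdenum: σ_y = 493.0 MPa, ρ = 10300 kg/m³
  titanium alloy: σ_y = 1030 MPa, ρ = 4453 kg/m³
  polycarbonate: σ_y = 68.95 MPa, ρ = 1200 kg/m³
  nickel superalloy: σ_y = 1160 MPa, ρ = 8460 kg/m³
  GFRP laminate: σ_y = 331.0 MPa, ρ = 1900 kg/m³
  bronze: σ_y = 180.6 MPa, ρ = 8810 kg/m³
  titanium alloy: M = 231 kN·m/kg
  GFRP laminate: M = 174 kN·m/kg
  nickel superalloy: M = 137 kN·m/kg
  polycarbonate: M = 57.5 kN·m/kg
  molybdenum: M = 47.9 kN·m/kg
  bronze: M = 20.5 kN·m/kg
The maximum is for titanium alloy.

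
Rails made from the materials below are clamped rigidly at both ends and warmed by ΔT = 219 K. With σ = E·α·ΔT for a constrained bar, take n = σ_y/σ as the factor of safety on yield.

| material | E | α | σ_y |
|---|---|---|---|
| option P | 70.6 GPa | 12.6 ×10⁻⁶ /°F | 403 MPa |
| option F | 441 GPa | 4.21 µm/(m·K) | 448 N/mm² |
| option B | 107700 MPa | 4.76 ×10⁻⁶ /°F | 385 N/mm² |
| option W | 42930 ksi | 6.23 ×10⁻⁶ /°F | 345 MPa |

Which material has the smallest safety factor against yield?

option W

Per material, after unit conversion:
  option P: E = 70.60, α = 22.7, σ_y = 403.0 → σ = 351 MPa, n = 1.15
  option F: E = 441.0, α = 4.21, σ_y = 448.0 → σ = 407 MPa, n = 1.10
  option B: E = 107.7, α = 8.57, σ_y = 385.0 → σ = 202 MPa, n = 1.91
  option W: E = 296.0, α = 11.2, σ_y = 345.0 → σ = 727 MPa, n = 0.475
Smallest n: option W with n = 0.475.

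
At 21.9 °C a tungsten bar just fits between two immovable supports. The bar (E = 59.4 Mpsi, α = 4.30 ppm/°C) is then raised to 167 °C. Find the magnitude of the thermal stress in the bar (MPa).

E = 59.4 Mpsi = 409.5 GPa.
ΔT = 145.1 K. Constrained thermal stress σ = E·α·ΔT = 409.5×10³ MPa × 4.30×10⁻⁶ × 145.1 = 256 MPa (compressive).

256 MPa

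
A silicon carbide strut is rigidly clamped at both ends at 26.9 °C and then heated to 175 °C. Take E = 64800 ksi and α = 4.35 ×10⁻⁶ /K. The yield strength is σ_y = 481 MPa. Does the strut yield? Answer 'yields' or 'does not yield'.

E = 64800 ksi = 446.8 GPa.
ΔT = 148.1 K. Constrained thermal stress σ = E·α·ΔT = 446.8×10³ MPa × 4.35×10⁻⁶ × 148.1 = 288 MPa (compressive).
Compare to σ_y = 481 MPa: σ < σ_y, so it does not yield.

does not yield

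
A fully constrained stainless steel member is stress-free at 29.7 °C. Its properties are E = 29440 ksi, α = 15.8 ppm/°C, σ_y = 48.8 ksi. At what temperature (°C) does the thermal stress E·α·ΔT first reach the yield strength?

135 °C

E = 29440 ksi = 203.0 GPa.
σ_y = 48.8 ksi = 336.5 MPa.
E·α·ΔT = 336.5 MPa ⇒ ΔT = 336.5 / (203.0×10³ × 15.8×10⁻⁶) = 104.9 K.
T = 29.7 + 104.9 = 134.6 °C.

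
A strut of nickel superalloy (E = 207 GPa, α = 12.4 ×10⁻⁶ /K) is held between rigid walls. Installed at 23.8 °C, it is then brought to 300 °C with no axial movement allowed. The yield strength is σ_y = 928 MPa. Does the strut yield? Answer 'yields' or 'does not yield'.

ΔT = 276.2 K. Constrained thermal stress σ = E·α·ΔT = 207.0×10³ MPa × 12.4×10⁻⁶ × 276.2 = 709 MPa (compressive).
Compare to σ_y = 928 MPa: σ < σ_y, so it does not yield.

does not yield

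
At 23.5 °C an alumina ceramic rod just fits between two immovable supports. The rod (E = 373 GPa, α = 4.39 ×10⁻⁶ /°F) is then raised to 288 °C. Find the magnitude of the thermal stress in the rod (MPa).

α = 4.39×10⁻⁶/°F × 9/5 = 7.90×10⁻⁶/K.
ΔT = 264.5 K. Constrained thermal stress σ = E·α·ΔT = 373.0×10³ MPa × 7.90×10⁻⁶ × 264.5 = 780 MPa (compressive).

780 MPa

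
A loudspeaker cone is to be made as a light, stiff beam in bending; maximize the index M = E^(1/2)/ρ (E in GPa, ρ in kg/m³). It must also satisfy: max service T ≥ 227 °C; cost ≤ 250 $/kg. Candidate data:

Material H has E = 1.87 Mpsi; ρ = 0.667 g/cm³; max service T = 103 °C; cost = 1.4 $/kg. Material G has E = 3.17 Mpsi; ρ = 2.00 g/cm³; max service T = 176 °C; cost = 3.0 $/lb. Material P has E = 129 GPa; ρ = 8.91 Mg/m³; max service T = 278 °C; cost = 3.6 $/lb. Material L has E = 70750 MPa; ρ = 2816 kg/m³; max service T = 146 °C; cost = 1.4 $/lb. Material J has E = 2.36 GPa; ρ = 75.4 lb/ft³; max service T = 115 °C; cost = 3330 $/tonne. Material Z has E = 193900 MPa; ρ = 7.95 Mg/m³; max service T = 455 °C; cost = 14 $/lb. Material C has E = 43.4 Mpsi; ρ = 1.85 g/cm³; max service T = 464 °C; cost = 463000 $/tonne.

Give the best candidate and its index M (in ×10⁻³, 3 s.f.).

Screen on constraints: max service T ≥ 227 °C; cost ≤ 250 $/kg. Survivors: material P, material Z.
Convert each candidate to consistent units, then evaluate M:
  material P: E = 129.0 GPa, ρ = 8910 kg/m³
  material Z: E = 193.9 GPa, ρ = 7950 kg/m³
  material Z: M = 1.75×10⁻³
  material P: M = 1.27×10⁻³
Material Z has the largest M.

material Z, M = 1.75×10⁻³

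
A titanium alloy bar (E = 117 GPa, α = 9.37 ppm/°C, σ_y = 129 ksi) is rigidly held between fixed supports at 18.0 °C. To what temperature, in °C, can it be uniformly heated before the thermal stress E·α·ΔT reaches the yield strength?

σ_y = 129 ksi = 889.4 MPa.
E·α·ΔT = 889.4 MPa ⇒ ΔT = 889.4 / (117.0×10³ × 9.37×10⁻⁶) = 811.3 K.
T = 18.0 + 811.3 = 829.3 °C.

829 °C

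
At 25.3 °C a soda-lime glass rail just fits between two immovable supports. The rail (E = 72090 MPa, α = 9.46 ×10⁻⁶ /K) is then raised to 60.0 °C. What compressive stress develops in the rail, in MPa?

E = 72090 MPa = 72.09 GPa.
ΔT = 34.70 K. Constrained thermal stress σ = E·α·ΔT = 72.09×10³ MPa × 9.46×10⁻⁶ × 34.70 = 23.7 MPa (compressive).

23.7 MPa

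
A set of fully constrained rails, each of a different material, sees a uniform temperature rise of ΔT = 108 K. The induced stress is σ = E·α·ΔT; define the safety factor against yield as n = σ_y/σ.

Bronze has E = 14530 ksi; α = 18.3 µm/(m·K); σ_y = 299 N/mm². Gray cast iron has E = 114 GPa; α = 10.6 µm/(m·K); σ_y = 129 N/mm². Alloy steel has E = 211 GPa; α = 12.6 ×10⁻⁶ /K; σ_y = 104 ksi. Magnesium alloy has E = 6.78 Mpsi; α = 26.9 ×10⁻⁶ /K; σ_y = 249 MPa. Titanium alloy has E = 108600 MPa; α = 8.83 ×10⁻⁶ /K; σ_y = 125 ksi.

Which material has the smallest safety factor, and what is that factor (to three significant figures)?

In consistent units (E in GPa, α in ×10⁻⁶/K, σ_y in MPa):
  bronze: E = 100.2, α = 18.3, σ_y = 299.0 → σ = 198 MPa, n = 1.51
  gray cast iron: E = 114.0, α = 10.6, σ_y = 129.0 → σ = 131 MPa, n = 0.988
  alloy steel: E = 211.0, α = 12.6, σ_y = 717.1 → σ = 287 MPa, n = 2.50
  magnesium alloy: E = 46.75, α = 26.9, σ_y = 249.0 → σ = 136 MPa, n = 1.83
  titanium alloy: E = 108.6, α = 8.83, σ_y = 861.8 → σ = 104 MPa, n = 8.32
Gray cast iron has the lowest safety factor, n = 0.988.

gray cast iron, n = 0.988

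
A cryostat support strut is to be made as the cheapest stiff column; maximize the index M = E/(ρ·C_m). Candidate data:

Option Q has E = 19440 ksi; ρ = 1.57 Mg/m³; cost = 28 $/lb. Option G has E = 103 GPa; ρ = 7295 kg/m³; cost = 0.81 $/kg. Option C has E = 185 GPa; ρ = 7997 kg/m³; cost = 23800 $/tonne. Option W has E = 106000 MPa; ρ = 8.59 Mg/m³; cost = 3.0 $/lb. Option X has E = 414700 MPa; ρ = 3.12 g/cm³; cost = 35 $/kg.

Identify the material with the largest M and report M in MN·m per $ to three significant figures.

Convert each candidate to consistent units, then evaluate M:
  option Q: E = 134.0 GPa, ρ = 1570 kg/m³, cost = 61.73 $/kg
  option G: E = 103.0 GPa, ρ = 7295 kg/m³, cost = 0.8100 $/kg
  option C: E = 185.0 GPa, ρ = 7997 kg/m³, cost = 23.80 $/kg
  option W: E = 106.0 GPa, ρ = 8590 kg/m³, cost = 6.614 $/kg
  option X: E = 414.7 GPa, ρ = 3120 kg/m³, cost = 35.00 $/kg
  option G: M = 17.4 MN·m per $
  option X: M = 3.80 MN·m per $
  option W: M = 1.87 MN·m per $
  option Q: M = 1.38 MN·m per $
  option C: M = 0.972 MN·m per $
Option G has the largest M.

option G, M = 17.4 MN·m per $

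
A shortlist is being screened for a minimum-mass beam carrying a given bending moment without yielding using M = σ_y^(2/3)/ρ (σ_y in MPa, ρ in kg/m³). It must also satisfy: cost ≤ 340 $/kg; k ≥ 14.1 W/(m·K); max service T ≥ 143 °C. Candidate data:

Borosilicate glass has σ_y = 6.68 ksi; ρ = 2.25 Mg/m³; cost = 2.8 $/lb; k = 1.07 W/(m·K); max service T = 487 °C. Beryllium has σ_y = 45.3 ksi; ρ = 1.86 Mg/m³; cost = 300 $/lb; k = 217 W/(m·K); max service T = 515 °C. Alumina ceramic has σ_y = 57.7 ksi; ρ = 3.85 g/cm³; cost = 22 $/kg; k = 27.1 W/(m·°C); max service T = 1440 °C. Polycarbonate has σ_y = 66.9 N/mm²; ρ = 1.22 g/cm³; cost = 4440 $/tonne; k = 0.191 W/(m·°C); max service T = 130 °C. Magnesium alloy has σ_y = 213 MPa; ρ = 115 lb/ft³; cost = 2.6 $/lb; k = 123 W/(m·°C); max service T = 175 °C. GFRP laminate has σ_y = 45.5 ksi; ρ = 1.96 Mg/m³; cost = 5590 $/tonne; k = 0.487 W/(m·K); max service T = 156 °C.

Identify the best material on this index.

Screen on constraints: cost ≤ 340 $/kg; k ≥ 14.1 W/(m·K); max service T ≥ 143 °C. Survivors: alumina ceramic, magnesium alloy.
Convert each candidate to consistent units, then evaluate M:
  alumina ceramic: σ_y = 397.8 MPa, ρ = 3850 kg/m³
  magnesium alloy: σ_y = 213.0 MPa, ρ = 1842 kg/m³
  magnesium alloy: M = 19.4×10⁻³
  alumina ceramic: M = 14.0×10⁻³
Magnesium alloy has the largest M.

magnesium alloy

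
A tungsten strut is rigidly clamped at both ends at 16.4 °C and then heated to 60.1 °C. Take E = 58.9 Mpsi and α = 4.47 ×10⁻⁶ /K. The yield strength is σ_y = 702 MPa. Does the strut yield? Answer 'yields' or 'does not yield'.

E = 58.9 Mpsi = 406.1 GPa.
ΔT = 43.70 K. Constrained thermal stress σ = E·α·ΔT = 406.1×10³ MPa × 4.47×10⁻⁶ × 43.70 = 79.3 MPa (compressive).
Compare to σ_y = 702 MPa: σ < σ_y, so it does not yield.

does not yield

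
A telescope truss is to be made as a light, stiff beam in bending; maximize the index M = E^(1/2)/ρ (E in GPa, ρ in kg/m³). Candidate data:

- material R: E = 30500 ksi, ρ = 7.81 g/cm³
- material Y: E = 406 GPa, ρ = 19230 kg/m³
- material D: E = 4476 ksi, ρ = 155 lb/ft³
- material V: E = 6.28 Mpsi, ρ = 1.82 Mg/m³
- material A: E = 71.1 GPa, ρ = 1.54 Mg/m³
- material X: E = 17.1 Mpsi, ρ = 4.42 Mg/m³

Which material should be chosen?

material A

After converting to SI:
  material R: E = 210.3 GPa, ρ = 7810 kg/m³
  material Y: E = 406.0 GPa, ρ = 19230 kg/m³
  material D: E = 30.86 GPa, ρ = 2483 kg/m³
  material V: E = 43.30 GPa, ρ = 1820 kg/m³
  material A: E = 71.10 GPa, ρ = 1540 kg/m³
  material X: E = 117.9 GPa, ρ = 4420 kg/m³
  material A: M = 5.48×10⁻³
  material V: M = 3.62×10⁻³
  material X: M = 2.46×10⁻³
  material D: M = 2.24×10⁻³
  material R: M = 1.86×10⁻³
  material Y: M = 1.05×10⁻³
Material A ranks first.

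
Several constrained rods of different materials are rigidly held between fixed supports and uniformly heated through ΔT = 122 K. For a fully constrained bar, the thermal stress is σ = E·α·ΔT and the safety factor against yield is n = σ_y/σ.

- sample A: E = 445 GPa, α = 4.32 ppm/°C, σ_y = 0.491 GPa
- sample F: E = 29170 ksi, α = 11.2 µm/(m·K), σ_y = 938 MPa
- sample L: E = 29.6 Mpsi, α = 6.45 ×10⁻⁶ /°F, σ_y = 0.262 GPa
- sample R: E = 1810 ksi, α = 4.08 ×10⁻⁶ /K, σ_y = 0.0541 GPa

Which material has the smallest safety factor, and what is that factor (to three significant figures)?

Converting E to GPa, α to ×10⁻⁶/K, σ_y to MPa, then σ and n for each:
  sample A: E = 445.0, α = 4.32, σ_y = 491.0 → σ = 235 MPa, n = 2.09
  sample F: E = 201.1, α = 11.2, σ_y = 938.0 → σ = 275 MPa, n = 3.41
  sample L: E = 204.1, α = 11.6, σ_y = 262.0 → σ = 289 MPa, n = 0.906
  sample R: E = 12.48, α = 4.08, σ_y = 54.10 → σ = 6.21 MPa, n = 8.71
Sample L has the lowest safety factor, n = 0.906.

sample L, n = 0.906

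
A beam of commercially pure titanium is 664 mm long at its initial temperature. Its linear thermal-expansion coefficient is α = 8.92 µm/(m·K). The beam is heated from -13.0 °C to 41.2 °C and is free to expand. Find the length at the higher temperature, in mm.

ΔT = 41.2 − (-13.0) = 54.20 K.
ΔL = α·L₀·ΔT = 8.92×10⁻⁶ × 664 mm × 54.20 K = 0.321 mm.
L = L₀ + ΔL = 664 + 0.321 = 664.32 mm.

664.32 mm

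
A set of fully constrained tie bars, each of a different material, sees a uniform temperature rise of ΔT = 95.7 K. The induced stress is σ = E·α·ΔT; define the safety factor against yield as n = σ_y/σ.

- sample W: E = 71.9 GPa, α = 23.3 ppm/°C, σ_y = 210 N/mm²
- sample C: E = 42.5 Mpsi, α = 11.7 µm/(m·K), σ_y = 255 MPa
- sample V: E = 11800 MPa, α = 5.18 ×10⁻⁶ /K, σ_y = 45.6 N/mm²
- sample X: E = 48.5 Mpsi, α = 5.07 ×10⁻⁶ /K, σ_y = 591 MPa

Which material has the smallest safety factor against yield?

sample C

Converting E to GPa, α to ×10⁻⁶/K, σ_y to MPa, then σ and n for each:
  sample W: E = 71.90, α = 23.3, σ_y = 210.0 → σ = 160 MPa, n = 1.31
  sample C: E = 293.0, α = 11.7, σ_y = 255.0 → σ = 328 MPa, n = 0.777
  sample V: E = 11.80, α = 5.18, σ_y = 45.60 → σ = 5.85 MPa, n = 7.80
  sample X: E = 334.4, α = 5.07, σ_y = 591.0 → σ = 162 MPa, n = 3.64
The minimum is sample C at n = 0.777.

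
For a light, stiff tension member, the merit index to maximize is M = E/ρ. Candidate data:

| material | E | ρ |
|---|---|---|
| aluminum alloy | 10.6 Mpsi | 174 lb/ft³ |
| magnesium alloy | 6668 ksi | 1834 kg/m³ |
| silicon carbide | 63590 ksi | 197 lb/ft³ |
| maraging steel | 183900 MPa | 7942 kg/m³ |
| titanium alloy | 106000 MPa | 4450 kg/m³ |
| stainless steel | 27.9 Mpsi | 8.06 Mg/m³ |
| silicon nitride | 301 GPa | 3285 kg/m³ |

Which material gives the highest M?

silicon carbide

In SI units:
  aluminum alloy: E = 73.08 GPa, ρ = 2787 kg/m³
  magnesium alloy: E = 45.97 GPa, ρ = 1834 kg/m³
  silicon carbide: E = 438.4 GPa, ρ = 3156 kg/m³
  maraging steel: E = 183.9 GPa, ρ = 7942 kg/m³
  titanium alloy: E = 106.0 GPa, ρ = 4450 kg/m³
  stainless steel: E = 192.4 GPa, ρ = 8060 kg/m³
  silicon nitride: E = 301.0 GPa, ρ = 3285 kg/m³
  silicon carbide: M = 139 MN·m/kg
  silicon nitride: M = 91.6 MN·m/kg
  aluminum alloy: M = 26.2 MN·m/kg
  magnesium alloy: M = 25.1 MN·m/kg
  stainless steel: M = 23.9 MN·m/kg
  titanium alloy: M = 23.8 MN·m/kg
  maraging steel: M = 23.2 MN·m/kg
Silicon carbide has the largest M.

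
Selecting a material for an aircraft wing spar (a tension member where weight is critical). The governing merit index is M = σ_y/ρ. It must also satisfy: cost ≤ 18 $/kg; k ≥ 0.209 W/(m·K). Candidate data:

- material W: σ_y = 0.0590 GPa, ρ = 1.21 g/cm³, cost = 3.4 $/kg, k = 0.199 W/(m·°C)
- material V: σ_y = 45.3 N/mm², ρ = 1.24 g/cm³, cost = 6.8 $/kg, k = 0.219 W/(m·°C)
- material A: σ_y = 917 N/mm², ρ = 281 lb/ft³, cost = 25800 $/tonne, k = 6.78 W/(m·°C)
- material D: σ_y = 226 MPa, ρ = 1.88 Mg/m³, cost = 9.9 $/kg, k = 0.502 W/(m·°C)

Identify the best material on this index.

Screen on constraints: cost ≤ 18 $/kg; k ≥ 0.209 W/(m·K). Survivors: material V, material D.
Convert each candidate to consistent units, then evaluate M:
  material V: σ_y = 45.30 MPa, ρ = 1240 kg/m³
  material D: σ_y = 226.0 MPa, ρ = 1880 kg/m³
  material D: M = 120 kN·m/kg
  material V: M = 36.5 kN·m/kg
The maximum is for material D.

material D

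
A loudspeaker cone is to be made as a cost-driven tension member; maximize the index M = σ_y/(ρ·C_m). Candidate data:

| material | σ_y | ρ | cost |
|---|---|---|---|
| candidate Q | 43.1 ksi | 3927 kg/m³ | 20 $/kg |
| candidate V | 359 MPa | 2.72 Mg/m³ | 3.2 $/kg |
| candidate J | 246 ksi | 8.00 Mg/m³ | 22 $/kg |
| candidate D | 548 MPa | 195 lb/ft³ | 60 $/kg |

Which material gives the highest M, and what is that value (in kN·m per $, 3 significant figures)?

candidate V, M = 41.2 kN·m per $

Putting every candidate on a common basis:
  candidate Q: σ_y = 297.2 MPa, ρ = 3927 kg/m³, cost = 20.00 $/kg
  candidate V: σ_y = 359.0 MPa, ρ = 2720 kg/m³, cost = 3.200 $/kg
  candidate J: σ_y = 1696 MPa, ρ = 8000 kg/m³, cost = 22.00 $/kg
  candidate D: σ_y = 548.0 MPa, ρ = 3124 kg/m³, cost = 60.00 $/kg
  candidate V: M = 41.2 kN·m per $
  candidate J: M = 9.64 kN·m per $
  candidate Q: M = 3.78 kN·m per $
  candidate D: M = 2.92 kN·m per $
Candidate V has the largest M.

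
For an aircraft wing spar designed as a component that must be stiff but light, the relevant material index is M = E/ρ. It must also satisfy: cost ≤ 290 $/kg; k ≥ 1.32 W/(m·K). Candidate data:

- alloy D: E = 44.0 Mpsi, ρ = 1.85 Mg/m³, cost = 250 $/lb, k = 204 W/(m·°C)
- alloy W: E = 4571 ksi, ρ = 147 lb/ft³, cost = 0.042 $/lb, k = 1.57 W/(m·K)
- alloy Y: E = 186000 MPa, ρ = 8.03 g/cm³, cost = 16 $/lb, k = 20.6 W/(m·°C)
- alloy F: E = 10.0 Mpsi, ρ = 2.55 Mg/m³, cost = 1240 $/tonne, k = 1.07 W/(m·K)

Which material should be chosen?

Screen on constraints: cost ≤ 290 $/kg; k ≥ 1.32 W/(m·K). Survivors: alloy W, alloy Y.
Convert each candidate to consistent units, then evaluate M:
  alloy W: E = 31.52 GPa, ρ = 2355 kg/m³
  alloy Y: E = 186.0 GPa, ρ = 8030 kg/m³
  alloy Y: M = 23.2 MN·m/kg
  alloy W: M = 13.4 MN·m/kg
Alloy Y has the largest M.

alloy Y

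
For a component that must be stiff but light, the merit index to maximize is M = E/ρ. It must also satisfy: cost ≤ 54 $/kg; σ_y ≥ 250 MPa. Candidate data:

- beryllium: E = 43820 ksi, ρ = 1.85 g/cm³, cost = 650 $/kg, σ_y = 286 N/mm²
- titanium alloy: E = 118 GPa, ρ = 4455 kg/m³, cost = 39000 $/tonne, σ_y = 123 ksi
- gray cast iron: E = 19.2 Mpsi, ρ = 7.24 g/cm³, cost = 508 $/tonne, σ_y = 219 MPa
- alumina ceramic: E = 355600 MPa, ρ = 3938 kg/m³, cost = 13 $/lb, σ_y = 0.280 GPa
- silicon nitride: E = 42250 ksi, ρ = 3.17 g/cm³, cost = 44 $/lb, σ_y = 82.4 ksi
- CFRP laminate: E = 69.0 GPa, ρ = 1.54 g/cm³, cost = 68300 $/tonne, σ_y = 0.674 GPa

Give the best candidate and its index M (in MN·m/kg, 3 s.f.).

alumina ceramic, M = 90.3 MN·m/kg

Screen on constraints: cost ≤ 54 $/kg; σ_y ≥ 250 MPa. Survivors: titanium alloy, alumina ceramic.
Normalizing units and computing the index:
  titanium alloy: E = 118.0 GPa, ρ = 4455 kg/m³
  alumina ceramic: E = 355.6 GPa, ρ = 3938 kg/m³
  alumina ceramic: M = 90.3 MN·m/kg
  titanium alloy: M = 26.5 MN·m/kg
Alumina ceramic has the largest M.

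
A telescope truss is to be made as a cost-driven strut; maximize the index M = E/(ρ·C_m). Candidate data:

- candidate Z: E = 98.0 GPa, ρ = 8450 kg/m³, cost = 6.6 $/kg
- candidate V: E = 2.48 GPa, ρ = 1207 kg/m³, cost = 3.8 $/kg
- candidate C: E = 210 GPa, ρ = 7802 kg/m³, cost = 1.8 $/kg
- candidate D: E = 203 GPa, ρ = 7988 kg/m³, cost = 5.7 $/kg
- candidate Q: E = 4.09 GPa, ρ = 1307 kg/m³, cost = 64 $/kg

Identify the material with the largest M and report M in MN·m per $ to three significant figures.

candidate C, M = 15.0 MN·m per $

Per-candidate index values:
  candidate C: M = 15.0 MN·m per $
  candidate D: M = 4.46 MN·m per $
  candidate Z: M = 1.76 MN·m per $
  candidate V: M = 0.541 MN·m per $
  candidate Q: M = 0.0489 MN·m per $
Candidate C has the largest M.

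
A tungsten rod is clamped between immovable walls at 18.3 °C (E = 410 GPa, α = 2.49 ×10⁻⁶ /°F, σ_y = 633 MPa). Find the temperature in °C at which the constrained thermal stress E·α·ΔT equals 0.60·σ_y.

225 °C

α = 2.49×10⁻⁶/°F × 9/5 = 4.48×10⁻⁶/K.
E·α·ΔT = 379.8 MPa ⇒ ΔT = 379.8 / (410.0×10³ × 4.48×10⁻⁶) = 206.7 K.
T = 18.3 + 206.7 = 225.0 °C.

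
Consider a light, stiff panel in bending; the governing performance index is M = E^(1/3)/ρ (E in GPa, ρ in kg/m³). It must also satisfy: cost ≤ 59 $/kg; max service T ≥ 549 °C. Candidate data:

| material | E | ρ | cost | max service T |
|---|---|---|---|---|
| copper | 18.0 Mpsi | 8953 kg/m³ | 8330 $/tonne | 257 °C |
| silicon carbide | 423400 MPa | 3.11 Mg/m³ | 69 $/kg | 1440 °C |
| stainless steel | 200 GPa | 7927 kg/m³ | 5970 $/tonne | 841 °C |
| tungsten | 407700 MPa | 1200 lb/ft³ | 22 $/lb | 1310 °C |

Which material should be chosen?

stainless steel

Screen on constraints: cost ≤ 59 $/kg; max service T ≥ 549 °C. Survivors: stainless steel, tungsten.
After converting to SI:
  stainless steel: E = 200.0 GPa, ρ = 7927 kg/m³
  tungsten: E = 407.7 GPa, ρ = 19220 kg/m³
  stainless steel: M = 0.738×10⁻³
  tungsten: M = 0.386×10⁻³
Stainless steel has the largest M.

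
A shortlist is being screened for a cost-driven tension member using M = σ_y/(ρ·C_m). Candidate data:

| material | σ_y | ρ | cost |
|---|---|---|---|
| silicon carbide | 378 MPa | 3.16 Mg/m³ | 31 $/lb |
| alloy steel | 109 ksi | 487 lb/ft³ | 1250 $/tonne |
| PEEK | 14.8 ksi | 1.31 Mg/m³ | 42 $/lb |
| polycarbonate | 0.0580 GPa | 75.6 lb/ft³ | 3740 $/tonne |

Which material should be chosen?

alloy steel

Convert each candidate to consistent units, then evaluate M:
  silicon carbide: σ_y = 378.0 MPa, ρ = 3160 kg/m³, cost = 68.34 $/kg
  alloy steel: σ_y = 751.5 MPa, ρ = 7801 kg/m³, cost = 1.250 $/kg
  PEEK: σ_y = 102.0 MPa, ρ = 1310 kg/m³, cost = 92.59 $/kg
  polycarbonate: σ_y = 58.00 MPa, ρ = 1211 kg/m³, cost = 3.740 $/kg
  alloy steel: M = 77.1 kN·m per $
  polycarbonate: M = 12.8 kN·m per $
  silicon carbide: M = 1.75 kN·m per $
  PEEK: M = 0.841 kN·m per $
Alloy steel ranks first.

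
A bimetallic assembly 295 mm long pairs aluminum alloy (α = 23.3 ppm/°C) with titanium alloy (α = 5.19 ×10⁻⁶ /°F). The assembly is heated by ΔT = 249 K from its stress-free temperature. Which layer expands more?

titanium alloy: α = 5.19×10⁻⁶/°F × 9/5 = 9.34×10⁻⁶/K.
α(aluminum alloy) = 23.3×10⁻⁶/K vs α(titanium alloy) = 9.34×10⁻⁶/K.
Higher α expands more for the same ΔT: aluminum alloy.

aluminum alloy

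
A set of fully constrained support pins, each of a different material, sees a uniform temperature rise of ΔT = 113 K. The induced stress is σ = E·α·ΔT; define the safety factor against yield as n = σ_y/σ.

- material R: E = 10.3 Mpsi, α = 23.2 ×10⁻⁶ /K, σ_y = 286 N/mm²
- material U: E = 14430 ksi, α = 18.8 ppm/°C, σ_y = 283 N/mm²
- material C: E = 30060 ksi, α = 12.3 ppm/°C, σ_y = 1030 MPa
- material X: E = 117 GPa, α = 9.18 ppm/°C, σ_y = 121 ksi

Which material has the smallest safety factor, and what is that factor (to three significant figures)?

In consistent units (E in GPa, α in ×10⁻⁶/K, σ_y in MPa):
  material R: E = 71.02, α = 23.2, σ_y = 286.0 → σ = 186 MPa, n = 1.54
  material U: E = 99.49, α = 18.8, σ_y = 283.0 → σ = 211 MPa, n = 1.34
  material C: E = 207.3, α = 12.3, σ_y = 1030 → σ = 288 MPa, n = 3.58
  material X: E = 117.0, α = 9.18, σ_y = 834.3 → σ = 121 MPa, n = 6.87
Material U has the lowest safety factor, n = 1.34.

material U, n = 1.34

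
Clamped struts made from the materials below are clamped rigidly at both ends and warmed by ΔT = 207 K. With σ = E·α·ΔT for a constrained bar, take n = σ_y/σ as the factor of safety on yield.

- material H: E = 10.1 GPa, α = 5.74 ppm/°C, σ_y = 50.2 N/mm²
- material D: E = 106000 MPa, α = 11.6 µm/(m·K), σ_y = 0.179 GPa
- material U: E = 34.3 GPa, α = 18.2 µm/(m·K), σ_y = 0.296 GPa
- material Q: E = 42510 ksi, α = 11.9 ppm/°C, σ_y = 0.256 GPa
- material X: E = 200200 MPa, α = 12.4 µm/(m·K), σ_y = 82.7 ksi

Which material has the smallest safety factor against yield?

material Q

In consistent units (E in GPa, α in ×10⁻⁶/K, σ_y in MPa):
  material H: E = 10.10, α = 5.74, σ_y = 50.20 → σ = 12.0 MPa, n = 4.18
  material D: E = 106.0, α = 11.6, σ_y = 179.0 → σ = 255 MPa, n = 0.703
  material U: E = 34.30, α = 18.2, σ_y = 296.0 → σ = 129 MPa, n = 2.29
  material Q: E = 293.1, α = 11.9, σ_y = 256.0 → σ = 722 MPa, n = 0.355
  material X: E = 200.2, α = 12.4, σ_y = 570.2 → σ = 514 MPa, n = 1.11
The minimum is material Q at n = 0.355.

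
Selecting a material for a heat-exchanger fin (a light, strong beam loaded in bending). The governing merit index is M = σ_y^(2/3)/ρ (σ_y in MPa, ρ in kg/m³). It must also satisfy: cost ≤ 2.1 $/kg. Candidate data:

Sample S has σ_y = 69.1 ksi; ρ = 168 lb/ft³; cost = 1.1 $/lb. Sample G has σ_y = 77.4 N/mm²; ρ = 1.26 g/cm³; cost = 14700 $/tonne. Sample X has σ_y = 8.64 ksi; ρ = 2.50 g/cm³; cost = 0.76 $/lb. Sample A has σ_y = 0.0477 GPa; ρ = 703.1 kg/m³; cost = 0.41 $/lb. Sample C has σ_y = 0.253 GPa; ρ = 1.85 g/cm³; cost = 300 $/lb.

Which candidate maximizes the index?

sample A

Screen on constraints: cost ≤ 2.1 $/kg. Survivors: sample X, sample A.
Normalizing units and computing the index:
  sample X: σ_y = 59.57 MPa, ρ = 2500 kg/m³
  sample A: σ_y = 47.70 MPa, ρ = 703.1 kg/m³
  sample A: M = 18.7×10⁻³
  sample X: M = 6.10×10⁻³
Sample A has the largest M.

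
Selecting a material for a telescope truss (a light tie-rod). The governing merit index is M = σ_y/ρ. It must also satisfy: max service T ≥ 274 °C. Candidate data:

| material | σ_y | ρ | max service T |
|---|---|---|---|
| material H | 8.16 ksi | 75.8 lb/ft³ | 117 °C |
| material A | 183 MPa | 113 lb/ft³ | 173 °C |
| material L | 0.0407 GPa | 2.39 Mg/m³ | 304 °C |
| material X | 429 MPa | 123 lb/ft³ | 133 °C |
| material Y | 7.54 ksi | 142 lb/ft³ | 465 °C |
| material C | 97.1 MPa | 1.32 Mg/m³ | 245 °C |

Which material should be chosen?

material Y

Screen on constraints: max service T ≥ 274 °C. Survivors: material L, material Y.
Putting every candidate on a common basis:
  material L: σ_y = 40.70 MPa, ρ = 2390 kg/m³
  material Y: σ_y = 51.99 MPa, ρ = 2275 kg/m³
  material Y: M = 22.9 kN·m/kg
  material L: M = 17.0 kN·m/kg
The maximum is for material Y.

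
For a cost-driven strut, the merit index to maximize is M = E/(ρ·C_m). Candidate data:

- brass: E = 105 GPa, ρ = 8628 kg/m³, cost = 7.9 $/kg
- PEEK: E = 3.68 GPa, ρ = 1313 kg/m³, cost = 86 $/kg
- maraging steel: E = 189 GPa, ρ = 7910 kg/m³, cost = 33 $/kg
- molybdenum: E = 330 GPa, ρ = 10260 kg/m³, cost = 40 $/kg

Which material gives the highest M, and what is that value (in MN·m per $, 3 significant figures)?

brass, M = 1.54 MN·m per $

Per-candidate index values:
  brass: M = 1.54 MN·m per $
  molybdenum: M = 0.804 MN·m per $
  maraging steel: M = 0.724 MN·m per $
  PEEK: M = 0.0326 MN·m per $
Highest index: brass.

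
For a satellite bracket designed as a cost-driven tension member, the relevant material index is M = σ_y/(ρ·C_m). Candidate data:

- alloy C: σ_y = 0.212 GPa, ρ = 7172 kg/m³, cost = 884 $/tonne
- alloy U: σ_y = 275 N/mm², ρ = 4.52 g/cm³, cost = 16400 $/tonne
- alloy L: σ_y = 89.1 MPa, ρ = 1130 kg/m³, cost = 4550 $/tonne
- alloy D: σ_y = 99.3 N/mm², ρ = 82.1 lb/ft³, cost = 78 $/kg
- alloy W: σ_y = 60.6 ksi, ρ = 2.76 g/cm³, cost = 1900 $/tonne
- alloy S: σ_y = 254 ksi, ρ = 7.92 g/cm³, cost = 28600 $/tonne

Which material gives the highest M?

alloy W

Normalizing units and computing the index:
  alloy C: σ_y = 212.0 MPa, ρ = 7172 kg/m³, cost = 0.8840 $/kg
  alloy U: σ_y = 275.0 MPa, ρ = 4520 kg/m³, cost = 16.40 $/kg
  alloy L: σ_y = 89.10 MPa, ρ = 1130 kg/m³, cost = 4.550 $/kg
  alloy D: σ_y = 99.30 MPa, ρ = 1315 kg/m³, cost = 78.00 $/kg
  alloy W: σ_y = 417.8 MPa, ρ = 2760 kg/m³, cost = 1.900 $/kg
  alloy S: σ_y = 1751 MPa, ρ = 7920 kg/m³, cost = 28.60 $/kg
  alloy W: M = 79.7 kN·m per $
  alloy C: M = 33.4 kN·m per $
  alloy L: M = 17.3 kN·m per $
  alloy S: M = 7.73 kN·m per $
  alloy U: M = 3.71 kN·m per $
  alloy D: M = 0.968 kN·m per $
The maximum is for alloy W.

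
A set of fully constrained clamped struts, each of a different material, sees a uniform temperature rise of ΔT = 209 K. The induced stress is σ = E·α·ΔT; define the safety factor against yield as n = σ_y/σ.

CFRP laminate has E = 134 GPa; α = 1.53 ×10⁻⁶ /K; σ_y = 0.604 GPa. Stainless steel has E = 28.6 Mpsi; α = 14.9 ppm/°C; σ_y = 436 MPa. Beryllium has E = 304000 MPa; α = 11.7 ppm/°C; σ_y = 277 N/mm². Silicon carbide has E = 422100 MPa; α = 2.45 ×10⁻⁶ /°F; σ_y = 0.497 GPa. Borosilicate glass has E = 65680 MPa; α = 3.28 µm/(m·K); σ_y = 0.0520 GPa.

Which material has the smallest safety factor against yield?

beryllium

Converting E to GPa, α to ×10⁻⁶/K, σ_y to MPa, then σ and n for each:
  CFRP laminate: E = 134.0, α = 1.53, σ_y = 604.0 → σ = 42.8 MPa, n = 14.1
  stainless steel: E = 197.2, α = 14.9, σ_y = 436.0 → σ = 614 MPa, n = 0.710
  beryllium: E = 304.0, α = 11.7, σ_y = 277.0 → σ = 743 MPa, n = 0.373
  silicon carbide: E = 422.1, α = 4.41, σ_y = 497.0 → σ = 389 MPa, n = 1.28
  borosilicate glass: E = 65.68, α = 3.28, σ_y = 52.00 → σ = 45.0 MPa, n = 1.15
The minimum is beryllium at n = 0.373.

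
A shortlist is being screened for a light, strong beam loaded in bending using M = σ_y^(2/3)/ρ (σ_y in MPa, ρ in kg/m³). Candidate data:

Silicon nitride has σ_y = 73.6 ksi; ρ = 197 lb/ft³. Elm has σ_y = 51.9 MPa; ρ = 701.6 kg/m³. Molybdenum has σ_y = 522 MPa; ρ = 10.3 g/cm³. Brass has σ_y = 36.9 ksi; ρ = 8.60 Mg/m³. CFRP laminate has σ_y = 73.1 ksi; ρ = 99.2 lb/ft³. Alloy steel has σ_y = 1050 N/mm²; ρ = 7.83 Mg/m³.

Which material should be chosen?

CFRP laminate

Normalizing units and computing the index:
  silicon nitride: σ_y = 507.5 MPa, ρ = 3156 kg/m³
  elm: σ_y = 51.90 MPa, ρ = 701.6 kg/m³
  molybdenum: σ_y = 522.0 MPa, ρ = 10300 kg/m³
  brass: σ_y = 254.4 MPa, ρ = 8600 kg/m³
  CFRP laminate: σ_y = 504.0 MPa, ρ = 1589 kg/m³
  alloy steel: σ_y = 1050 MPa, ρ = 7830 kg/m³
  CFRP laminate: M = 39.9×10⁻³
  silicon nitride: M = 20.2×10⁻³
  elm: M = 19.8×10⁻³
  alloy steel: M = 13.2×10⁻³
  molybdenum: M = 6.29×10⁻³
  brass: M = 4.67×10⁻³
Highest index: CFRP laminate.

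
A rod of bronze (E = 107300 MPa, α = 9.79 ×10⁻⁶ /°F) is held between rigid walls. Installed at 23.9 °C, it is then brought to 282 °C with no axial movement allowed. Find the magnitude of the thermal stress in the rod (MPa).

E = 107300 MPa = 107.3 GPa.
α = 9.79×10⁻⁶/°F × 9/5 = 17.6×10⁻⁶/K.
ΔT = 258.1 K. Constrained thermal stress σ = E·α·ΔT = 107.3×10³ MPa × 17.6×10⁻⁶ × 258.1 = 488 MPa (compressive).

488 MPa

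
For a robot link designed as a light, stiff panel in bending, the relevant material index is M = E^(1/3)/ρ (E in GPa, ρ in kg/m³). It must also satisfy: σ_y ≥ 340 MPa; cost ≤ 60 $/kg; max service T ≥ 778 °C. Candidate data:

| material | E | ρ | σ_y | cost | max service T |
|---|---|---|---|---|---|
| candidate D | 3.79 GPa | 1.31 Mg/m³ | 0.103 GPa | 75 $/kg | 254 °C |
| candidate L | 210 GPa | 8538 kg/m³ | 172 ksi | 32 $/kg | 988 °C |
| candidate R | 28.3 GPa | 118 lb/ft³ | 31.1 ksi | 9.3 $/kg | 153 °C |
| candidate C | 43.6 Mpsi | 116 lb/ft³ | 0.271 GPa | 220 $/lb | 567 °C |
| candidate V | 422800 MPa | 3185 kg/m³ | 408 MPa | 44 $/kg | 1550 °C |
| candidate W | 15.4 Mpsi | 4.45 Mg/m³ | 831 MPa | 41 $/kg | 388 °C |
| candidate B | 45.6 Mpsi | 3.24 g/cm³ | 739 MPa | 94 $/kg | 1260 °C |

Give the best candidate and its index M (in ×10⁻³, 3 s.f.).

candidate V, M = 2.36×10⁻³

Screen on constraints: σ_y ≥ 340 MPa; cost ≤ 60 $/kg; max service T ≥ 778 °C. Survivors: candidate L, candidate V.
Putting every candidate on a common basis:
  candidate L: E = 210.0 GPa, ρ = 8538 kg/m³
  candidate V: E = 422.8 GPa, ρ = 3185 kg/m³
  candidate V: M = 2.36×10⁻³
  candidate L: M = 0.696×10⁻³
The maximum is for candidate V.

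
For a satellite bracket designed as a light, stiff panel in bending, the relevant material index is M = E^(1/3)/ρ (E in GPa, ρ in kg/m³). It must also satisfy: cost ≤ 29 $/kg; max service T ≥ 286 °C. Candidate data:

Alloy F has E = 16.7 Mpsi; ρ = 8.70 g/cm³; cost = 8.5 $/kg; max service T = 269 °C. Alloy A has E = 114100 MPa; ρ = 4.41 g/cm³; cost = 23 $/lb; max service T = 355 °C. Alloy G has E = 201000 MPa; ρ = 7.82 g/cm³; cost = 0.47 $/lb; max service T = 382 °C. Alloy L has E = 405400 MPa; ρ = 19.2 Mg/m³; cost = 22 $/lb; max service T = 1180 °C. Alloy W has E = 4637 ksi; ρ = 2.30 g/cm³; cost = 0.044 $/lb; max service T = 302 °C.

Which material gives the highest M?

Screen on constraints: cost ≤ 29 $/kg; max service T ≥ 286 °C. Survivors: alloy G, alloy W.
Normalizing units and computing the index:
  alloy G: E = 201.0 GPa, ρ = 7820 kg/m³
  alloy W: E = 31.97 GPa, ρ = 2300 kg/m³
  alloy W: M = 1.38×10⁻³
  alloy G: M = 0.749×10⁻³
Alloy W has the largest M.

alloy W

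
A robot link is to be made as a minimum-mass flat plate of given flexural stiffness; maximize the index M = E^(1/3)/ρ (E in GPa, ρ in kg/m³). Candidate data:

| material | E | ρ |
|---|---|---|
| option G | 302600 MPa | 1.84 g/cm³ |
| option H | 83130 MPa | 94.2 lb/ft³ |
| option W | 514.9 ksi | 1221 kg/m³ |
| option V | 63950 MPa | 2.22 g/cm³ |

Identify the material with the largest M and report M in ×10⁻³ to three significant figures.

After converting to SI:
  option G: E = 302.6 GPa, ρ = 1840 kg/m³
  option H: E = 83.13 GPa, ρ = 1509 kg/m³
  option W: E = 3.550 GPa, ρ = 1221 kg/m³
  option V: E = 63.95 GPa, ρ = 2220 kg/m³
  option G: M = 3.65×10⁻³
  option H: M = 2.89×10⁻³
  option V: M = 1.80×10⁻³
  option W: M = 1.25×10⁻³
Option G has the largest M.

option G, M = 3.65×10⁻³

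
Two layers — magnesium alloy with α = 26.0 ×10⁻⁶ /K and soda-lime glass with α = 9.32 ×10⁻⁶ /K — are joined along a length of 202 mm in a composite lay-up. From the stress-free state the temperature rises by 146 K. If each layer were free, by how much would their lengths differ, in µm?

492 µm

Δα = |26.0 − 9.32|×10⁻⁶/K = 16.7×10⁻⁶/K.
ΔL_mismatch = Δα·L·ΔT = 16.7×10⁻⁶ × 202.0 mm × 146.0 K = 492 µm.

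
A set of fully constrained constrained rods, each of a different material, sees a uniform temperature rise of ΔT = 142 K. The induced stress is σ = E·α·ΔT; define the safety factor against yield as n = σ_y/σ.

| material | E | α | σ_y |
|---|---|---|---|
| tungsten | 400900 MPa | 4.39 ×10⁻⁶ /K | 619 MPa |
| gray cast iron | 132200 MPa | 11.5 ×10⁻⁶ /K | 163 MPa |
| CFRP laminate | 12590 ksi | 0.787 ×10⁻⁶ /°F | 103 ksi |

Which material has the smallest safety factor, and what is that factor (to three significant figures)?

gray cast iron, n = 0.755

In consistent units (E in GPa, α in ×10⁻⁶/K, σ_y in MPa):
  tungsten: E = 400.9, α = 4.39, σ_y = 619.0 → σ = 250 MPa, n = 2.48
  gray cast iron: E = 132.2, α = 11.5, σ_y = 163.0 → σ = 216 MPa, n = 0.755
  CFRP laminate: E = 86.81, α = 1.42, σ_y = 710.2 → σ = 17.5 MPa, n = 40.7
The minimum is gray cast iron at n = 0.755.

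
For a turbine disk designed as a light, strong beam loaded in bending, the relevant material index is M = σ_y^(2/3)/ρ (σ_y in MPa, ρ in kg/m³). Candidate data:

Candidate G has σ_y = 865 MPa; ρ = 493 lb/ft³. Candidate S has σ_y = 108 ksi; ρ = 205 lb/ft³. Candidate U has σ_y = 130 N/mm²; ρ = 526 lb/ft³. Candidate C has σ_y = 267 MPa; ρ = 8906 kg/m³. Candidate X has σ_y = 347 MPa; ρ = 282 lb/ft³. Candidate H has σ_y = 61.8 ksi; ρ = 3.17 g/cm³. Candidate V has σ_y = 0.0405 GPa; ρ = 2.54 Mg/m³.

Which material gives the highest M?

candidate S

Putting every candidate on a common basis:
  candidate G: σ_y = 865.0 MPa, ρ = 7897 kg/m³
  candidate S: σ_y = 744.6 MPa, ρ = 3284 kg/m³
  candidate U: σ_y = 130.0 MPa, ρ = 8426 kg/m³
  candidate C: σ_y = 267.0 MPa, ρ = 8906 kg/m³
  candidate X: σ_y = 347.0 MPa, ρ = 4517 kg/m³
  candidate H: σ_y = 426.1 MPa, ρ = 3170 kg/m³
  candidate V: σ_y = 40.50 MPa, ρ = 2540 kg/m³
  candidate S: M = 25.0×10⁻³
  candidate H: M = 17.9×10⁻³
  candidate G: M = 11.5×10⁻³
  candidate X: M = 10.9×10⁻³
  candidate C: M = 4.66×10⁻³
  candidate V: M = 4.64×10⁻³
  candidate U: M = 3.05×10⁻³
Highest index: candidate S.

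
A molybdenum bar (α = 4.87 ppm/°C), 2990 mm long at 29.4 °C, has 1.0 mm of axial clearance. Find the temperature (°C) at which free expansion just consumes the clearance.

α·L₀·ΔT = 1.0 mm ⇒ ΔT = 1.0 / (4.87×10⁻⁶ × 2990.0) = 68.68 K.
T = 29.4 + 68.68 = 98.08 °C.

98.1 °C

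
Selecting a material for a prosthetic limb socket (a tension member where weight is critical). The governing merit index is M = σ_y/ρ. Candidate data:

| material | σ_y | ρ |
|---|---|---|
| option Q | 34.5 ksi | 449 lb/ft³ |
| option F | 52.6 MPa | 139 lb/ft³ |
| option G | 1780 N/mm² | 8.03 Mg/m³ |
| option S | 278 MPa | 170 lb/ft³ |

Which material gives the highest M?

After converting to SI:
  option Q: σ_y = 237.9 MPa, ρ = 7192 kg/m³
  option F: σ_y = 52.60 MPa, ρ = 2227 kg/m³
  option G: σ_y = 1780 MPa, ρ = 8030 kg/m³
  option S: σ_y = 278.0 MPa, ρ = 2723 kg/m³
  option G: M = 222 kN·m/kg
  option S: M = 102 kN·m/kg
  option Q: M = 33.1 kN·m/kg
  option F: M = 23.6 kN·m/kg
Option G has the largest M.

option G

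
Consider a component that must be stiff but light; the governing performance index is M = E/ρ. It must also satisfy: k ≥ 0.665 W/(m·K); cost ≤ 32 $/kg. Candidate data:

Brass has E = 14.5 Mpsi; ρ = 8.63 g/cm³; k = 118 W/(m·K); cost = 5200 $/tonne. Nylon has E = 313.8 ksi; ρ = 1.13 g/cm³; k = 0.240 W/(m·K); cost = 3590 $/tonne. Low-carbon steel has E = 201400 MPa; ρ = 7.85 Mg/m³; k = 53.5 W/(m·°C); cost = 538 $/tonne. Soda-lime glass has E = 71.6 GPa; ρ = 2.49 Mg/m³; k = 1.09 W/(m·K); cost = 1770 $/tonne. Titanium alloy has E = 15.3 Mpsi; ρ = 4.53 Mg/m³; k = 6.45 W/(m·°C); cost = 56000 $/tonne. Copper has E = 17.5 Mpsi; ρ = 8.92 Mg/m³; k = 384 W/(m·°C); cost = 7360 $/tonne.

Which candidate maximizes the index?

soda-lime glass

Screen on constraints: k ≥ 0.665 W/(m·K); cost ≤ 32 $/kg. Survivors: brass, low-carbon steel, soda-lime glass, copper.
Convert each candidate to consistent units, then evaluate M:
  brass: E = 99.97 GPa, ρ = 8630 kg/m³
  low-carbon steel: E = 201.4 GPa, ρ = 7850 kg/m³
  soda-lime glass: E = 71.60 GPa, ρ = 2490 kg/m³
  copper: E = 120.7 GPa, ρ = 8920 kg/m³
  soda-lime glass: M = 28.8 MN·m/kg
  low-carbon steel: M = 25.7 MN·m/kg
  copper: M = 13.5 MN·m/kg
  brass: M = 11.6 MN·m/kg
Soda-lime glass ranks first.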